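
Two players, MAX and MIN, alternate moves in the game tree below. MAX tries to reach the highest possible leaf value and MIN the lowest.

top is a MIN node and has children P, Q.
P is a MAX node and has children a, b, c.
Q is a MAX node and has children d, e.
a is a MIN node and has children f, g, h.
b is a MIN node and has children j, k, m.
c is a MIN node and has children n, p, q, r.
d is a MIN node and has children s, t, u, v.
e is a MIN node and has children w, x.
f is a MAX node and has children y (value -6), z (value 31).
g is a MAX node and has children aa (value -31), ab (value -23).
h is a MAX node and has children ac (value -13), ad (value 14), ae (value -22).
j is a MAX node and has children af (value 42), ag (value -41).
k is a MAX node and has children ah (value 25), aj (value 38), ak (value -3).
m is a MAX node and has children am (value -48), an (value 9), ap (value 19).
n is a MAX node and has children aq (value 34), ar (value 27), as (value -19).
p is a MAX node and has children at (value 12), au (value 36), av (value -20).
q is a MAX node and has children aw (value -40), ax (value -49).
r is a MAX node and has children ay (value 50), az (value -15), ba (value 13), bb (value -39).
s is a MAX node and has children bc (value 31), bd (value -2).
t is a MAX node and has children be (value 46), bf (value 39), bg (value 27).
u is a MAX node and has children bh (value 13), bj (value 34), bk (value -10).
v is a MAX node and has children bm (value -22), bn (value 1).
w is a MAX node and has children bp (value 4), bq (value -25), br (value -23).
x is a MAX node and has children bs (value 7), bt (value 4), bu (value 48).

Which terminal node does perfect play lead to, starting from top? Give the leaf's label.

f (MAX): max(-6, 31) = 31
g (MAX): max(-31, -23) = -23
h (MAX): max(-13, 14, -22) = 14
a (MIN): min(31, -23, 14) = -23
j (MAX): max(42, -41) = 42
k (MAX): max(25, 38, -3) = 38
m (MAX): max(-48, 9, 19) = 19
b (MIN): min(42, 38, 19) = 19
n (MAX): max(34, 27, -19) = 34
p (MAX): max(12, 36, -20) = 36
q (MAX): max(-40, -49) = -40
r (MAX): max(50, -15, 13, -39) = 50
c (MIN): min(34, 36, -40, 50) = -40
P (MAX): max(-23, 19, -40) = 19
s (MAX): max(31, -2) = 31
t (MAX): max(46, 39, 27) = 46
u (MAX): max(13, 34, -10) = 34
v (MAX): max(-22, 1) = 1
d (MIN): min(31, 46, 34, 1) = 1
w (MAX): max(4, -25, -23) = 4
x (MAX): max(7, 4, 48) = 48
e (MIN): min(4, 48) = 4
Q (MAX): max(1, 4) = 4
top (MIN): min(19, 4) = 4
At top, MIN picks Q (lowest: 4).
At Q, MAX picks e (highest: 4).
At e, MIN picks w (lowest: 4).
At w, MAX picks bp (highest: 4).
Terminal value 4.

bp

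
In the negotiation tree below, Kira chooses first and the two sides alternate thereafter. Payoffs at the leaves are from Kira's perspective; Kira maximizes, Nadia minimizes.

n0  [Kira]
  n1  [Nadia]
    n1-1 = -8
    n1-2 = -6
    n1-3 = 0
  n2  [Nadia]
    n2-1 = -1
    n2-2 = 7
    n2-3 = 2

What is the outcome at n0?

-1

n1 (Nadia): min(-8, -6, 0) = -8
n2 (Nadia): min(-1, 7, 2) = -1
n0 (Kira): max(-8, -1) = -1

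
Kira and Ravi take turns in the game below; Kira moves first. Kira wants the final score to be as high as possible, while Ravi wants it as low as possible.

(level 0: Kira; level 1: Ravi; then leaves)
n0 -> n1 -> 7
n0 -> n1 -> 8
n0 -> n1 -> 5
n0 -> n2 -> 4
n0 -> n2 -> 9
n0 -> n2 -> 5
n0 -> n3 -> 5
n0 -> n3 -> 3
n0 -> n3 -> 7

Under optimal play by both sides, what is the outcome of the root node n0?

5

n1 (Ravi): min(7, 8, 5) = 5
n2 (Ravi): min(4, 9, 5) = 4
n3 (Ravi): min(5, 3, 7) = 3
n0 (Kira): max(5, 4, 3) = 5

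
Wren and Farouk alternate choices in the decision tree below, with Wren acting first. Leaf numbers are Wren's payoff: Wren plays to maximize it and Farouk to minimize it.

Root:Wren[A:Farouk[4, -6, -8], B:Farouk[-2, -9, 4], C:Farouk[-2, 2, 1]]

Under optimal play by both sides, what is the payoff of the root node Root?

A (Farouk): min(4, -6, -8) = -8
B (Farouk): min(-2, -9, 4) = -9
C (Farouk): min(-2, 2, 1) = -2
Root (Wren): max(-8, -9, -2) = -2

-2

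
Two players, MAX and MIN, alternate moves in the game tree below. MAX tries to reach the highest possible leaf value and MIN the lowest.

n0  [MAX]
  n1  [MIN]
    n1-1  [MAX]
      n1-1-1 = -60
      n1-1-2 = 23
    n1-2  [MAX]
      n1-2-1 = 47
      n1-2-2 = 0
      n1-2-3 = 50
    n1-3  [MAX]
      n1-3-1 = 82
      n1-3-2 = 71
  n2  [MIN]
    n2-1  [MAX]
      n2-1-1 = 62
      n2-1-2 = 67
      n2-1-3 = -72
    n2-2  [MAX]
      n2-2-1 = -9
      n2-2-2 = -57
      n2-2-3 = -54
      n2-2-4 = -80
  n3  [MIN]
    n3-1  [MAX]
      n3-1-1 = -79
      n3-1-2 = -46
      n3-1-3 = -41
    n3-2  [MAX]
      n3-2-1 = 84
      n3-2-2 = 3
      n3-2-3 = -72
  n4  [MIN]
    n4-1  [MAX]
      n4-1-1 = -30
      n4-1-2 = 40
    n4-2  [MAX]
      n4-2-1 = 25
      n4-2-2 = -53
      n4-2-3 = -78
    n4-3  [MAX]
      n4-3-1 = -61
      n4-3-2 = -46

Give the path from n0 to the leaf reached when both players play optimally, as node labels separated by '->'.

n1-1 (MAX): max(-60, 23) = 23
n1-2 (MAX): max(47, 0, 50) = 50
n1-3 (MAX): max(82, 71) = 82
n1 (MIN): min(23, 50, 82) = 23
n2-1 (MAX): max(62, 67, -72) = 67
n2-2 (MAX): max(-9, -57, -54, -80) = -9
n2 (MIN): min(67, -9) = -9
n3-1 (MAX): max(-79, -46, -41) = -41
n3-2 (MAX): max(84, 3, -72) = 84
n3 (MIN): min(-41, 84) = -41
n4-1 (MAX): max(-30, 40) = 40
n4-2 (MAX): max(25, -53, -78) = 25
n4-3 (MAX): max(-61, -46) = -46
n4 (MIN): min(40, 25, -46) = -46
n0 (MAX): max(23, -9, -41, -46) = 23
At n0, MAX picks n1 (highest: 23).
At n1, MIN picks n1-1 (lowest: 23).
At n1-1, MAX picks n1-1-2 (highest: 23).
Terminal value 23.

n0 -> n1 -> n1-1 -> n1-1-2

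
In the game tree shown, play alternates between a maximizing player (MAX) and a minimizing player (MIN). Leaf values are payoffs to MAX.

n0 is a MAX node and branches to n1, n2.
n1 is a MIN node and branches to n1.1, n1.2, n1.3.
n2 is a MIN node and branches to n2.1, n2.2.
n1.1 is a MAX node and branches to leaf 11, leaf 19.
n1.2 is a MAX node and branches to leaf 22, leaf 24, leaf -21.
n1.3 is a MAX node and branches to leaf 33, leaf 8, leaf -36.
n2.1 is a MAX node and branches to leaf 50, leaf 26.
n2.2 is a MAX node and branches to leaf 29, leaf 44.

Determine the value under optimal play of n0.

n1.1 (MAX): max(11, 19) = 19
n1.2 (MAX): max(22, 24, -21) = 24
n1.3 (MAX): max(33, 8, -36) = 33
n1 (MIN): min(19, 24, 33) = 19
n2.1 (MAX): max(50, 26) = 50
n2.2 (MAX): max(29, 44) = 44
n2 (MIN): min(50, 44) = 44
n0 (MAX): max(19, 44) = 44

44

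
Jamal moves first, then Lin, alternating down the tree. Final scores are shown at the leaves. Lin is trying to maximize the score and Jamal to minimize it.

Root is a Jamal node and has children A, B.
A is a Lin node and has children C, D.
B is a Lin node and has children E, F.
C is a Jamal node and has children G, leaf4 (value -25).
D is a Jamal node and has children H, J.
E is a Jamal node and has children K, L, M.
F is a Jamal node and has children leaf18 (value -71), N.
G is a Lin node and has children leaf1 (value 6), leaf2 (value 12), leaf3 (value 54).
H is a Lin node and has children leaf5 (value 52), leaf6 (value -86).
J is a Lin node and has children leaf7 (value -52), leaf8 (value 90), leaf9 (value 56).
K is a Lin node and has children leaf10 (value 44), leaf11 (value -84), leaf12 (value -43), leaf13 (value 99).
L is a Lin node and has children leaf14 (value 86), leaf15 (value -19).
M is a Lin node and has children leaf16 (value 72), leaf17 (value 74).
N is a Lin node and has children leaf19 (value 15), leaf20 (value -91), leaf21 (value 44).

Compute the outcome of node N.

44

N (Lin): max(15, -91, 44) = 44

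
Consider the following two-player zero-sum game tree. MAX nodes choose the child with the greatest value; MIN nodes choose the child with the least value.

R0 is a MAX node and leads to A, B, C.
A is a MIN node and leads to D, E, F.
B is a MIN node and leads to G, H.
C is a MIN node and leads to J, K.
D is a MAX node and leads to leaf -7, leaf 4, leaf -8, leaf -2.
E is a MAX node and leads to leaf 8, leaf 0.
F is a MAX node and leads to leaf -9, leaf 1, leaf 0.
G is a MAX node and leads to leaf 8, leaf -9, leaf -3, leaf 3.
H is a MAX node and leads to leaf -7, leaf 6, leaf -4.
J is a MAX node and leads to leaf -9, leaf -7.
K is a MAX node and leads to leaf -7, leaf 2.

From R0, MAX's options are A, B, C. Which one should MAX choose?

B

D (MAX): max(-7, 4, -8, -2) = 4
E (MAX): max(8, 0) = 8
F (MAX): max(-9, 1, 0) = 1
A (MIN): min(4, 8, 1) = 1
G (MAX): max(8, -9, -3, 3) = 8
H (MAX): max(-7, 6, -4) = 6
B (MIN): min(8, 6) = 6
J (MAX): max(-9, -7) = -7
K (MAX): max(-7, 2) = 2
C (MIN): min(-7, 2) = -7
R0 (MAX): max(1, 6, -7) = 6
MAX at R0 wants the highest of {A=1, B=6, C=-7}, so chooses B.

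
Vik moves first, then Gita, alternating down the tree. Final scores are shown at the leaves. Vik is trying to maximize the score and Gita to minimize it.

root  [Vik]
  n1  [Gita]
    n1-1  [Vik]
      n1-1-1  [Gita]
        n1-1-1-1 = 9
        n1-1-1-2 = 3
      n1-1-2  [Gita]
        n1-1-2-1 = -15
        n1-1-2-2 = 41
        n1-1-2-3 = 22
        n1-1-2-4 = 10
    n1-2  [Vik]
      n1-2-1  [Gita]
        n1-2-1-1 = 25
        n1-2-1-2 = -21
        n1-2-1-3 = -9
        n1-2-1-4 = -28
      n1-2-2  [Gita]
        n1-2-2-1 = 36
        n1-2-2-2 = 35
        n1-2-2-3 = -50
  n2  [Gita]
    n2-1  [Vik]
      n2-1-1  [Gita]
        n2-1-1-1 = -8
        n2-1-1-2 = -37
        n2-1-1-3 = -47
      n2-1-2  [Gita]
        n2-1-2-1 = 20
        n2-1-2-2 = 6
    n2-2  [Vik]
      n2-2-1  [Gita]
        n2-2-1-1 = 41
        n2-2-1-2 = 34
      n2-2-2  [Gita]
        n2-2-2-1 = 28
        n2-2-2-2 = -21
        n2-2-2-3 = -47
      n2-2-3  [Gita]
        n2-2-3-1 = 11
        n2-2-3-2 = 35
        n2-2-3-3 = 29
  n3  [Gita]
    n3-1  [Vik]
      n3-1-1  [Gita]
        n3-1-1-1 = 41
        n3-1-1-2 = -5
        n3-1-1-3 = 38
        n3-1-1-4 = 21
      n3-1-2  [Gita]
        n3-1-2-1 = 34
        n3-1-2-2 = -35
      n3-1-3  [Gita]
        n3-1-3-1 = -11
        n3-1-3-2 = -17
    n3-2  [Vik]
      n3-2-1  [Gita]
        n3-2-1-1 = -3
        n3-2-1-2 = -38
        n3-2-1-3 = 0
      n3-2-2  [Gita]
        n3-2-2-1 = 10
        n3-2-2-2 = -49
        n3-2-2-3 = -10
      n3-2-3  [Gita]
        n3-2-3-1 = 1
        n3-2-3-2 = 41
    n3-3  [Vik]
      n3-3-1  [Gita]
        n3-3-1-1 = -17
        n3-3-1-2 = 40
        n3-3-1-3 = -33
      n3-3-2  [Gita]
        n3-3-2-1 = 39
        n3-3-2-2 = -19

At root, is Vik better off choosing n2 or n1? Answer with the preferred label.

n2-1-1 (Gita): min(-8, -37, -47) = -47
n2-1-2 (Gita): min(20, 6) = 6
n2-1 (Vik): max(-47, 6) = 6
n2-2-1 (Gita): min(41, 34) = 34
n2-2-2 (Gita): min(28, -21, -47) = -47
n2-2-3 (Gita): min(11, 35, 29) = 11
n2-2 (Vik): max(34, -47, 11) = 34
n2 (Gita): min(6, 34) = 6
n1-1-1 (Gita): min(9, 3) = 3
n1-1-2 (Gita): min(-15, 41, 22, 10) = -15
n1-1 (Vik): max(3, -15) = 3
n1-2-1 (Gita): min(25, -21, -9, -28) = -28
n1-2-2 (Gita): min(36, 35, -50) = -50
n1-2 (Vik): max(-28, -50) = -28
n1 (Gita): min(3, -28) = -28
Vik prefers the higher value; n2=6, n1=-28. n2 is better since 6 > -28.

n2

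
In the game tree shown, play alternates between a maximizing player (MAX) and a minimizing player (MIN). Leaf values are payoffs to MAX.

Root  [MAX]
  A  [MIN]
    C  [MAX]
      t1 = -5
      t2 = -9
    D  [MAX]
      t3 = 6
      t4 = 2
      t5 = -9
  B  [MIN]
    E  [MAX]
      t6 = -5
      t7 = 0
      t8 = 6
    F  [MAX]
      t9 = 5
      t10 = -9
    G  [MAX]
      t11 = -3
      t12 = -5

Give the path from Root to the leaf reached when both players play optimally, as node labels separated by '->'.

Root -> B -> G -> t11

C (MAX): max(-5, -9) = -5
D (MAX): max(6, 2, -9) = 6
A (MIN): min(-5, 6) = -5
E (MAX): max(-5, 0, 6) = 6
F (MAX): max(5, -9) = 5
G (MAX): max(-3, -5) = -3
B (MIN): min(6, 5, -3) = -3
Root (MAX): max(-5, -3) = -3
At Root, MAX picks B (highest: -3).
At B, MIN picks G (lowest: -3).
At G, MAX picks t11 (highest: -3).
Terminal value -3.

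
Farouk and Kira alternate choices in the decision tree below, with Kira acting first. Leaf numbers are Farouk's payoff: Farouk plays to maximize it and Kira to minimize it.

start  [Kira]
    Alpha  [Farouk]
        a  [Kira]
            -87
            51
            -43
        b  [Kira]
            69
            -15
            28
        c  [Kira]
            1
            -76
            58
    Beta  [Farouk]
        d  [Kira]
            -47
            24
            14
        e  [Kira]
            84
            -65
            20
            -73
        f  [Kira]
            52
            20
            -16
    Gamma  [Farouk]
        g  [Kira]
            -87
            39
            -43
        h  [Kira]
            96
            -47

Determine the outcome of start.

a (Kira): min(-87, 51, -43) = -87
b (Kira): min(69, -15, 28) = -15
c (Kira): min(1, -76, 58) = -76
Alpha (Farouk): max(-87, -15, -76) = -15
d (Kira): min(-47, 24, 14) = -47
e (Kira): min(84, -65, 20, -73) = -73
f (Kira): min(52, 20, -16) = -16
Beta (Farouk): max(-47, -73, -16) = -16
g (Kira): min(-87, 39, -43) = -87
h (Kira): min(96, -47) = -47
Gamma (Farouk): max(-87, -47) = -47
start (Kira): min(-15, -16, -47) = -47

-47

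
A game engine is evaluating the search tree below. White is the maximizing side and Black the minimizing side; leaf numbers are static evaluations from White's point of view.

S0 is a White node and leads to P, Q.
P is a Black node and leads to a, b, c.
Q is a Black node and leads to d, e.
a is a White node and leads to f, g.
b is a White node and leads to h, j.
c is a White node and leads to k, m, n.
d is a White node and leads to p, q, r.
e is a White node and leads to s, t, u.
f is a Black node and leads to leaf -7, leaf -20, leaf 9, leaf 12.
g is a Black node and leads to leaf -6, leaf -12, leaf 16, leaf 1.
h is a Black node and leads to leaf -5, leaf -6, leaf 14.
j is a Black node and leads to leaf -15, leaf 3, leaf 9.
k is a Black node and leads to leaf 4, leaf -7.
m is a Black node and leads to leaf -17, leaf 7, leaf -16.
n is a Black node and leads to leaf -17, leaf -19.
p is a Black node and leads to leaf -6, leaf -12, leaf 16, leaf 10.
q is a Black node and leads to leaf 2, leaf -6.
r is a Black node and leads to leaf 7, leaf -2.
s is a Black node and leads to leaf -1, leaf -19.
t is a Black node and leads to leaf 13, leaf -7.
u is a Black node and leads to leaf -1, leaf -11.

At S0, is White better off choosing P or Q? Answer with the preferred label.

Q

f (Black): min(-7, -20, 9, 12) = -20
g (Black): min(-6, -12, 16, 1) = -12
a (White): max(-20, -12) = -12
h (Black): min(-5, -6, 14) = -6
j (Black): min(-15, 3, 9) = -15
b (White): max(-6, -15) = -6
k (Black): min(4, -7) = -7
m (Black): min(-17, 7, -16) = -17
n (Black): min(-17, -19) = -19
c (White): max(-7, -17, -19) = -7
P (Black): min(-12, -6, -7) = -12
p (Black): min(-6, -12, 16, 10) = -12
q (Black): min(2, -6) = -6
r (Black): min(7, -2) = -2
d (White): max(-12, -6, -2) = -2
s (Black): min(-1, -19) = -19
t (Black): min(13, -7) = -7
u (Black): min(-1, -11) = -11
e (White): max(-19, -7, -11) = -7
Q (Black): min(-2, -7) = -7
White prefers the higher value; P=-12, Q=-7. Q is better since -7 > -12.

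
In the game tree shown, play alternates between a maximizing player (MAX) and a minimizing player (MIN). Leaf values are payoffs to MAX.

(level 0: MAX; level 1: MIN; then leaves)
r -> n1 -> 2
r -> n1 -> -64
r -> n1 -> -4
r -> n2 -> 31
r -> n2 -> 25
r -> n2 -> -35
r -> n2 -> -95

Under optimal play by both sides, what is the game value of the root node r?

-64

n1 (MIN): min(2, -64, -4) = -64
n2 (MIN): min(31, 25, -35, -95) = -95
r (MAX): max(-64, -95) = -64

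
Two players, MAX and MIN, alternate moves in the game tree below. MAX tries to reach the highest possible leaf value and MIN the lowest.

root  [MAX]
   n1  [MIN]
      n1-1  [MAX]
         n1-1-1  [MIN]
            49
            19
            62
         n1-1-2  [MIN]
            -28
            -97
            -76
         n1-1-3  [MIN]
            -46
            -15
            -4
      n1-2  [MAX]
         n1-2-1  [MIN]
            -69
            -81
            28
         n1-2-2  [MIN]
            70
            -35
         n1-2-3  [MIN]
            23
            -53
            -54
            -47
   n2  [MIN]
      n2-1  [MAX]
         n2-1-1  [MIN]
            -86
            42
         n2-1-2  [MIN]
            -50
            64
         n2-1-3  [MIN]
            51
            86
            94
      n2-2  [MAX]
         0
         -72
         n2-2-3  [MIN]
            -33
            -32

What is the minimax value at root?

n1-1-1 (MIN): min(49, 19, 62) = 19
n1-1-2 (MIN): min(-28, -97, -76) = -97
n1-1-3 (MIN): min(-46, -15, -4) = -46
n1-1 (MAX): max(19, -97, -46) = 19
n1-2-1 (MIN): min(-69, -81, 28) = -81
n1-2-2 (MIN): min(70, -35) = -35
n1-2-3 (MIN): min(23, -53, -54, -47) = -54
n1-2 (MAX): max(-81, -35, -54) = -35
n1 (MIN): min(19, -35) = -35
n2-1-1 (MIN): min(-86, 42) = -86
n2-1-2 (MIN): min(-50, 64) = -50
n2-1-3 (MIN): min(51, 86, 94) = 51
n2-1 (MAX): max(-86, -50, 51) = 51
n2-2-3 (MIN): min(-33, -32) = -33
n2-2 (MAX): max(0, -72, -33) = 0
n2 (MIN): min(51, 0) = 0
root (MAX): max(-35, 0) = 0

0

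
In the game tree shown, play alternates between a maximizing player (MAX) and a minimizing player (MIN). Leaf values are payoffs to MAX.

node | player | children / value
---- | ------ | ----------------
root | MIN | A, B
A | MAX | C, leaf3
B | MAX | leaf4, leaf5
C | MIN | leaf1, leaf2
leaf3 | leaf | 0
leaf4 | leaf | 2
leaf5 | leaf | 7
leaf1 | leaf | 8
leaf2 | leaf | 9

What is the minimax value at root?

C (MIN): min(8, 9) = 8
A (MAX): max(8, 0) = 8
B (MAX): max(2, 7) = 7
root (MIN): min(8, 7) = 7

7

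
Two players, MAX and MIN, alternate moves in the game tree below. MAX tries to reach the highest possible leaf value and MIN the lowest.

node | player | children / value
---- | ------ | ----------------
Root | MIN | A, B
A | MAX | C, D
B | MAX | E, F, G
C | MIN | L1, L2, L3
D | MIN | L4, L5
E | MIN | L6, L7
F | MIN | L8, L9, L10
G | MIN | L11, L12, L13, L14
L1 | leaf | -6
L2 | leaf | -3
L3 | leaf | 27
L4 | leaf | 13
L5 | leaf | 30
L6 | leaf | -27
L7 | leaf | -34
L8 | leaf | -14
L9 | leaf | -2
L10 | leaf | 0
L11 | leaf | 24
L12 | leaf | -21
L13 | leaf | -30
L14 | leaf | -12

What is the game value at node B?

E (MIN): min(-27, -34) = -34
F (MIN): min(-14, -2, 0) = -14
G (MIN): min(24, -21, -30, -12) = -30
B (MAX): max(-34, -14, -30) = -14

-14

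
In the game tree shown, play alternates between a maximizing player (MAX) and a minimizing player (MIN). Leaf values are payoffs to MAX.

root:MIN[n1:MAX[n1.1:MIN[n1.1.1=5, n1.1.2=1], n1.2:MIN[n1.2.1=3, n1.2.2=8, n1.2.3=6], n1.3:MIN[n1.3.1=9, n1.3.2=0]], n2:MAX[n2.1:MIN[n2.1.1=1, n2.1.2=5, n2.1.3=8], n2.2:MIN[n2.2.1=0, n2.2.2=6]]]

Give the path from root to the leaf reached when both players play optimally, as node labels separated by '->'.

n1.1 (MIN): min(5, 1) = 1
n1.2 (MIN): min(3, 8, 6) = 3
n1.3 (MIN): min(9, 0) = 0
n1 (MAX): max(1, 3, 0) = 3
n2.1 (MIN): min(1, 5, 8) = 1
n2.2 (MIN): min(0, 6) = 0
n2 (MAX): max(1, 0) = 1
root (MIN): min(3, 1) = 1
At root, MIN picks n2 (lowest: 1).
At n2, MAX picks n2.1 (highest: 1).
At n2.1, MIN picks n2.1.1 (lowest: 1).
Terminal value 1.

root -> n2 -> n2.1 -> n2.1.1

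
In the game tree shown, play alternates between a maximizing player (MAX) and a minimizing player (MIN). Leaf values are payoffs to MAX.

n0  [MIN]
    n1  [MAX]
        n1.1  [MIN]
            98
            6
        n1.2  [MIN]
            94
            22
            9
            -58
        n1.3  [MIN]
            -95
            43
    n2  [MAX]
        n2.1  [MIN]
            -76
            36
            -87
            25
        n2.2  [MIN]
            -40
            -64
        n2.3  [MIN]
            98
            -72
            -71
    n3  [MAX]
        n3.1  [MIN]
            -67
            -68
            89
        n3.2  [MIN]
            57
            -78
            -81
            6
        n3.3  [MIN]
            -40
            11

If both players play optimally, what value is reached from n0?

-64

n1.1 (MIN): min(98, 6) = 6
n1.2 (MIN): min(94, 22, 9, -58) = -58
n1.3 (MIN): min(-95, 43) = -95
n1 (MAX): max(6, -58, -95) = 6
n2.1 (MIN): min(-76, 36, -87, 25) = -87
n2.2 (MIN): min(-40, -64) = -64
n2.3 (MIN): min(98, -72, -71) = -72
n2 (MAX): max(-87, -64, -72) = -64
n3.1 (MIN): min(-67, -68, 89) = -68
n3.2 (MIN): min(57, -78, -81, 6) = -81
n3.3 (MIN): min(-40, 11) = -40
n3 (MAX): max(-68, -81, -40) = -40
n0 (MIN): min(6, -64, -40) = -64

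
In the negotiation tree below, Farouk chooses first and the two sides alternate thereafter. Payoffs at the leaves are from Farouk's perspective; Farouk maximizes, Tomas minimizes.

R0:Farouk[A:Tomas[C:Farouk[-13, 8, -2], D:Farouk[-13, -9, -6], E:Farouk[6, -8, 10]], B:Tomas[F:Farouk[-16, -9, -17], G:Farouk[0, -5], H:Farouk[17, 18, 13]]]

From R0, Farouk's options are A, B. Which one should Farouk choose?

C (Farouk): max(-13, 8, -2) = 8
D (Farouk): max(-13, -9, -6) = -6
E (Farouk): max(6, -8, 10) = 10
A (Tomas): min(8, -6, 10) = -6
F (Farouk): max(-16, -9, -17) = -9
G (Farouk): max(0, -5) = 0
H (Farouk): max(17, 18, 13) = 18
B (Tomas): min(-9, 0, 18) = -9
R0 (Farouk): max(-6, -9) = -6
Farouk at R0 wants the highest of {A=-6, B=-9}, so chooses A.

A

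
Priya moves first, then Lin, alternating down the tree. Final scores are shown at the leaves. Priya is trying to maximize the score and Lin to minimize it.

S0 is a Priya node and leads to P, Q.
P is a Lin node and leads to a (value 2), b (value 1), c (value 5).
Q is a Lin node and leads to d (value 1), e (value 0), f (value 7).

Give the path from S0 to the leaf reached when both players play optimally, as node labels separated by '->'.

P (Lin): min(2, 1, 5) = 1
Q (Lin): min(1, 0, 7) = 0
S0 (Priya): max(1, 0) = 1
At S0, Priya picks P (highest: 1).
At P, Lin picks b (lowest: 1).
Terminal value 1.

S0 -> P -> b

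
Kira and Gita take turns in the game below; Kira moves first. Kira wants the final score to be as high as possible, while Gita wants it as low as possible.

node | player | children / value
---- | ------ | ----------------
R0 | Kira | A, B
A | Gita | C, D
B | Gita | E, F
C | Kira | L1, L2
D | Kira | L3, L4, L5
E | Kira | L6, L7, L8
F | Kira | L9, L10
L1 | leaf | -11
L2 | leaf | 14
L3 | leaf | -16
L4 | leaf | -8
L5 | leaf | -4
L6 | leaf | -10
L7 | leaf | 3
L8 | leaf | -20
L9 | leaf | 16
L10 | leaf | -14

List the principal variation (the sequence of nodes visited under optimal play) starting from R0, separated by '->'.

C (Kira): max(-11, 14) = 14
D (Kira): max(-16, -8, -4) = -4
A (Gita): min(14, -4) = -4
E (Kira): max(-10, 3, -20) = 3
F (Kira): max(16, -14) = 16
B (Gita): min(3, 16) = 3
R0 (Kira): max(-4, 3) = 3
At R0, Kira picks B (highest: 3).
At B, Gita picks E (lowest: 3).
At E, Kira picks L7 (highest: 3).
Terminal value 3.

R0 -> B -> E -> L7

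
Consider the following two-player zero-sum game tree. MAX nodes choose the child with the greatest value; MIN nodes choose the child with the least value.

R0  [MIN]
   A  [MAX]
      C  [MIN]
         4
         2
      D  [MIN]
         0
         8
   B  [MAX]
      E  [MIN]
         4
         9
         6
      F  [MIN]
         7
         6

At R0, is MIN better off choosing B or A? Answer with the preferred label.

A

E (MIN): min(4, 9, 6) = 4
F (MIN): min(7, 6) = 6
B (MAX): max(4, 6) = 6
C (MIN): min(4, 2) = 2
D (MIN): min(0, 8) = 0
A (MAX): max(2, 0) = 2
MIN prefers the lower value; B=6, A=2. A is better since 2 < 6.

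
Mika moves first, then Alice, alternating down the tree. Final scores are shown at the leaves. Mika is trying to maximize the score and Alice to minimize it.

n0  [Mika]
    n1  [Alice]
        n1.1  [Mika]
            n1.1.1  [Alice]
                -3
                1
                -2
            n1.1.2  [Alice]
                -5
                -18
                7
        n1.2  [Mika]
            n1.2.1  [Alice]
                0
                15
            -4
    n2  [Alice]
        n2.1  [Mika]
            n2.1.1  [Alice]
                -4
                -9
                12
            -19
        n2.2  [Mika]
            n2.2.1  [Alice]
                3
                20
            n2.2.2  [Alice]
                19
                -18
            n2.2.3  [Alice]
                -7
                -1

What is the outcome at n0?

-3

n1.1.1 (Alice): min(-3, 1, -2) = -3
n1.1.2 (Alice): min(-5, -18, 7) = -18
n1.1 (Mika): max(-3, -18) = -3
n1.2.1 (Alice): min(0, 15) = 0
n1.2 (Mika): max(0, -4) = 0
n1 (Alice): min(-3, 0) = -3
n2.1.1 (Alice): min(-4, -9, 12) = -9
n2.1 (Mika): max(-9, -19) = -9
n2.2.1 (Alice): min(3, 20) = 3
n2.2.2 (Alice): min(19, -18) = -18
n2.2.3 (Alice): min(-7, -1) = -7
n2.2 (Mika): max(3, -18, -7) = 3
n2 (Alice): min(-9, 3) = -9
n0 (Mika): max(-3, -9) = -3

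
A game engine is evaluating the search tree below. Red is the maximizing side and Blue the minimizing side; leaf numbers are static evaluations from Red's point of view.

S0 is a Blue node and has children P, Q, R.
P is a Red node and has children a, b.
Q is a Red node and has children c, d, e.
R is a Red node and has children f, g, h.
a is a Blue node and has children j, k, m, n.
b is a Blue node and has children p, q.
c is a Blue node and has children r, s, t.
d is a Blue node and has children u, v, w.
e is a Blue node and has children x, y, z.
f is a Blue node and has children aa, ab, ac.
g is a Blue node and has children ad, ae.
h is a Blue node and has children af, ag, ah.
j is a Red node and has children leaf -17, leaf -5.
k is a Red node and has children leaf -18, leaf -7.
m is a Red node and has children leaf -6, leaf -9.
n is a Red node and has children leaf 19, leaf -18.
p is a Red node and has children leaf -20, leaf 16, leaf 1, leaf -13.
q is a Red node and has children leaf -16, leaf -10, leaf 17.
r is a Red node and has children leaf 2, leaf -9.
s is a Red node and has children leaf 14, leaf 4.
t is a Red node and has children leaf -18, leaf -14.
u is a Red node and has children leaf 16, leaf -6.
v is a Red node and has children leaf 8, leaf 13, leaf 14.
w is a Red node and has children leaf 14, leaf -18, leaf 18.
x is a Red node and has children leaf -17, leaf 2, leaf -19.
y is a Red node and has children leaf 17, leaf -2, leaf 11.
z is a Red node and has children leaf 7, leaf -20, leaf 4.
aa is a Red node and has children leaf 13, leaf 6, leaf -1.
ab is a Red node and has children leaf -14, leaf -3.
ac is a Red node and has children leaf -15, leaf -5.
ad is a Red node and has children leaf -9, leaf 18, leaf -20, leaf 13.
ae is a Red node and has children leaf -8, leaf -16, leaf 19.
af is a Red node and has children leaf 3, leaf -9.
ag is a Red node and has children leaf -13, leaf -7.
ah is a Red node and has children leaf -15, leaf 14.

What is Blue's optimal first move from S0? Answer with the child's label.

j (Red): max(-17, -5) = -5
k (Red): max(-18, -7) = -7
m (Red): max(-6, -9) = -6
n (Red): max(19, -18) = 19
a (Blue): min(-5, -7, -6, 19) = -7
p (Red): max(-20, 16, 1, -13) = 16
q (Red): max(-16, -10, 17) = 17
b (Blue): min(16, 17) = 16
P (Red): max(-7, 16) = 16
r (Red): max(2, -9) = 2
s (Red): max(14, 4) = 14
t (Red): max(-18, -14) = -14
c (Blue): min(2, 14, -14) = -14
u (Red): max(16, -6) = 16
v (Red): max(8, 13, 14) = 14
w (Red): max(14, -18, 18) = 18
d (Blue): min(16, 14, 18) = 14
x (Red): max(-17, 2, -19) = 2
y (Red): max(17, -2, 11) = 17
z (Red): max(7, -20, 4) = 7
e (Blue): min(2, 17, 7) = 2
Q (Red): max(-14, 14, 2) = 14
aa (Red): max(13, 6, -1) = 13
ab (Red): max(-14, -3) = -3
ac (Red): max(-15, -5) = -5
f (Blue): min(13, -3, -5) = -5
ad (Red): max(-9, 18, -20, 13) = 18
ae (Red): max(-8, -16, 19) = 19
g (Blue): min(18, 19) = 18
af (Red): max(3, -9) = 3
ag (Red): max(-13, -7) = -7
ah (Red): max(-15, 14) = 14
h (Blue): min(3, -7, 14) = -7
R (Red): max(-5, 18, -7) = 18
S0 (Blue): min(16, 14, 18) = 14
Blue at S0 wants the lowest of {P=16, Q=14, R=18}, so chooses Q.

Q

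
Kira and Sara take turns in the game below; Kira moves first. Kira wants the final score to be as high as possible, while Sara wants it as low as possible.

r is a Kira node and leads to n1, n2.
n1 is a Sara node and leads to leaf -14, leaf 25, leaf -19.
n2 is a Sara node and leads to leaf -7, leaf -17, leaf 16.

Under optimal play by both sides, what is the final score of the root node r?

-17

n1 (Sara): min(-14, 25, -19) = -19
n2 (Sara): min(-7, -17, 16) = -17
r (Kira): max(-19, -17) = -17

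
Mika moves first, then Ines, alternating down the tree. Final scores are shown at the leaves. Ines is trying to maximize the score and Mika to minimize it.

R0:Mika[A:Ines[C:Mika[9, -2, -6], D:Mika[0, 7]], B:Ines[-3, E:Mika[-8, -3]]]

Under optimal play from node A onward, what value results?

C (Mika): min(9, -2, -6) = -6
D (Mika): min(0, 7) = 0
A (Ines): max(-6, 0) = 0

0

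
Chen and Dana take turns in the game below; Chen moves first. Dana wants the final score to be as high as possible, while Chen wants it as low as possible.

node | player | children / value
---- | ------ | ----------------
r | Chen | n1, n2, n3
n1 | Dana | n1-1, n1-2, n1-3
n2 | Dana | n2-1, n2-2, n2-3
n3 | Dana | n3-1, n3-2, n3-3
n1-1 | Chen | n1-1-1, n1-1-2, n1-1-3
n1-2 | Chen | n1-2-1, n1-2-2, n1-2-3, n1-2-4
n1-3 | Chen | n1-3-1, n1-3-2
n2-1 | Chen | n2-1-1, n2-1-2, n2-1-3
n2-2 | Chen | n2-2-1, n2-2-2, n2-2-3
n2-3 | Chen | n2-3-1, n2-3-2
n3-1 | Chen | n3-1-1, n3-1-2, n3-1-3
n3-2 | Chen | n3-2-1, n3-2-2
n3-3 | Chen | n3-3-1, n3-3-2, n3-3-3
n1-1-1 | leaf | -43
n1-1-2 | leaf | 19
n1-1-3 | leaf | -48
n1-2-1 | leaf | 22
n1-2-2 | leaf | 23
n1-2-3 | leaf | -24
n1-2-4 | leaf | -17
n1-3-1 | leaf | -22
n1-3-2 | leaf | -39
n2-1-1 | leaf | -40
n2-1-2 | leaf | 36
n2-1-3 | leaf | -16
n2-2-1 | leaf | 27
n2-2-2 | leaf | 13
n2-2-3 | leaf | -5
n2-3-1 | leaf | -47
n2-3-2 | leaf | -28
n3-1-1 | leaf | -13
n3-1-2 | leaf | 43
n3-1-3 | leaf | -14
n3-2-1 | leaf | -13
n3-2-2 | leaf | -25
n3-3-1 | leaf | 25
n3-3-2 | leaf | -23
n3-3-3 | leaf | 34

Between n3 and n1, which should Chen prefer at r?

n1

n3-1 (Chen): min(-13, 43, -14) = -14
n3-2 (Chen): min(-13, -25) = -25
n3-3 (Chen): min(25, -23, 34) = -23
n3 (Dana): max(-14, -25, -23) = -14
n1-1 (Chen): min(-43, 19, -48) = -48
n1-2 (Chen): min(22, 23, -24, -17) = -24
n1-3 (Chen): min(-22, -39) = -39
n1 (Dana): max(-48, -24, -39) = -24
Chen prefers the lower value; n3=-14, n1=-24. n1 is better since -24 < -14.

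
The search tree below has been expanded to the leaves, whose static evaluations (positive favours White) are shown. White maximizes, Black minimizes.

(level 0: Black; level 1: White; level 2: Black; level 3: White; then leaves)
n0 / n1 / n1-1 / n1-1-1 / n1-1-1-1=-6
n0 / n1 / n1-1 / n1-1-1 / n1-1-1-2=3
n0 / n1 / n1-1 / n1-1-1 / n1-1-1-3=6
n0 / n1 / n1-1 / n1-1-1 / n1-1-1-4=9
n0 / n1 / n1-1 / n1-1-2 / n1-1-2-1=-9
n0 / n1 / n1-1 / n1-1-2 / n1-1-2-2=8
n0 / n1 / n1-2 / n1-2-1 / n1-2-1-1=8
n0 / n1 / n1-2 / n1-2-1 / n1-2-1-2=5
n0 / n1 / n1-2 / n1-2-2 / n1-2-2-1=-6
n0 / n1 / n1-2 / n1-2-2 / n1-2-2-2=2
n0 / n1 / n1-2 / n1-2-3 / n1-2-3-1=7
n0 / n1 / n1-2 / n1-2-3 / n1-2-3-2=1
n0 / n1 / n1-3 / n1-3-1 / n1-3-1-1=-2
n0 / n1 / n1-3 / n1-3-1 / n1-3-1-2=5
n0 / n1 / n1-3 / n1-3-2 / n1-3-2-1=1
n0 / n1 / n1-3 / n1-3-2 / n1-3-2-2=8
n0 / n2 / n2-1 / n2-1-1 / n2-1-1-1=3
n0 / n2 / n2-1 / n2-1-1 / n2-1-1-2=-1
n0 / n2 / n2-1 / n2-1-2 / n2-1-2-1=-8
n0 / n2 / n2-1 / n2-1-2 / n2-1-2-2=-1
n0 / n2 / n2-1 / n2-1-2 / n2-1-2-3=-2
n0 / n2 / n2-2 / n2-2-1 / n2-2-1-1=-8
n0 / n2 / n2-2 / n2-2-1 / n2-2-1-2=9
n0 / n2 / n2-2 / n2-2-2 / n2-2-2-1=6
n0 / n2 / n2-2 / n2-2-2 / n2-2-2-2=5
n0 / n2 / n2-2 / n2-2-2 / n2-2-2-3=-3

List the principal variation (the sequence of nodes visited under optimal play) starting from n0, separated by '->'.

n0 -> n2 -> n2-2 -> n2-2-2 -> n2-2-2-1

n1-1-1 (White): max(-6, 3, 6, 9) = 9
n1-1-2 (White): max(-9, 8) = 8
n1-1 (Black): min(9, 8) = 8
n1-2-1 (White): max(8, 5) = 8
n1-2-2 (White): max(-6, 2) = 2
n1-2-3 (White): max(7, 1) = 7
n1-2 (Black): min(8, 2, 7) = 2
n1-3-1 (White): max(-2, 5) = 5
n1-3-2 (White): max(1, 8) = 8
n1-3 (Black): min(5, 8) = 5
n1 (White): max(8, 2, 5) = 8
n2-1-1 (White): max(3, -1) = 3
n2-1-2 (White): max(-8, -1, -2) = -1
n2-1 (Black): min(3, -1) = -1
n2-2-1 (White): max(-8, 9) = 9
n2-2-2 (White): max(6, 5, -3) = 6
n2-2 (Black): min(9, 6) = 6
n2 (White): max(-1, 6) = 6
n0 (Black): min(8, 6) = 6
At n0, Black picks n2 (lowest: 6).
At n2, White picks n2-2 (highest: 6).
At n2-2, Black picks n2-2-2 (lowest: 6).
At n2-2-2, White picks n2-2-2-1 (highest: 6).
Terminal value 6.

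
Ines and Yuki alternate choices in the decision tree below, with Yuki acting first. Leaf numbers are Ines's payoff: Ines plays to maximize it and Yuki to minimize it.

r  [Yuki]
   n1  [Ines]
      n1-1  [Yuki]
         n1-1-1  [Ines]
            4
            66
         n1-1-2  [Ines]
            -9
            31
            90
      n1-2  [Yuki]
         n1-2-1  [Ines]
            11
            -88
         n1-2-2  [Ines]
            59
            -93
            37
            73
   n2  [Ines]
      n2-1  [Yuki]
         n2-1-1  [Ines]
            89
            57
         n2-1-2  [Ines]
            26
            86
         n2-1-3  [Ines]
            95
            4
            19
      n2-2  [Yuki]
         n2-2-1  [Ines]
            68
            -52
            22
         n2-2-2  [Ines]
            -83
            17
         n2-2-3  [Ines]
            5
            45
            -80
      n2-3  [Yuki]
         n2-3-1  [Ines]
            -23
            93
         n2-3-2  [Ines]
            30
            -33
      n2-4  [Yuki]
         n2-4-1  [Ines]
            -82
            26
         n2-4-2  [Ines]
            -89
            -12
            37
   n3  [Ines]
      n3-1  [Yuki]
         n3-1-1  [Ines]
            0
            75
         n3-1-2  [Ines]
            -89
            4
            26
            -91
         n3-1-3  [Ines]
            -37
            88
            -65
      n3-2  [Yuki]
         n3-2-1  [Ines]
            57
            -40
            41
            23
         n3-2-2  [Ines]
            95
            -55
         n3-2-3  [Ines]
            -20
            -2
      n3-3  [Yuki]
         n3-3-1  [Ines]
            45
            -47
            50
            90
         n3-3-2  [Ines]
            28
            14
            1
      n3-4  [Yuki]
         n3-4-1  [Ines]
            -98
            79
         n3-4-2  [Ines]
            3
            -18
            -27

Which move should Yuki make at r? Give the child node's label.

n3

n1-1-1 (Ines): max(4, 66) = 66
n1-1-2 (Ines): max(-9, 31, 90) = 90
n1-1 (Yuki): min(66, 90) = 66
n1-2-1 (Ines): max(11, -88) = 11
n1-2-2 (Ines): max(59, -93, 37, 73) = 73
n1-2 (Yuki): min(11, 73) = 11
n1 (Ines): max(66, 11) = 66
n2-1-1 (Ines): max(89, 57) = 89
n2-1-2 (Ines): max(26, 86) = 86
n2-1-3 (Ines): max(95, 4, 19) = 95
n2-1 (Yuki): min(89, 86, 95) = 86
n2-2-1 (Ines): max(68, -52, 22) = 68
n2-2-2 (Ines): max(-83, 17) = 17
n2-2-3 (Ines): max(5, 45, -80) = 45
n2-2 (Yuki): min(68, 17, 45) = 17
n2-3-1 (Ines): max(-23, 93) = 93
n2-3-2 (Ines): max(30, -33) = 30
n2-3 (Yuki): min(93, 30) = 30
n2-4-1 (Ines): max(-82, 26) = 26
n2-4-2 (Ines): max(-89, -12, 37) = 37
n2-4 (Yuki): min(26, 37) = 26
n2 (Ines): max(86, 17, 30, 26) = 86
n3-1-1 (Ines): max(0, 75) = 75
n3-1-2 (Ines): max(-89, 4, 26, -91) = 26
n3-1-3 (Ines): max(-37, 88, -65) = 88
n3-1 (Yuki): min(75, 26, 88) = 26
n3-2-1 (Ines): max(57, -40, 41, 23) = 57
n3-2-2 (Ines): max(95, -55) = 95
n3-2-3 (Ines): max(-20, -2) = -2
n3-2 (Yuki): min(57, 95, -2) = -2
n3-3-1 (Ines): max(45, -47, 50, 90) = 90
n3-3-2 (Ines): max(28, 14, 1) = 28
n3-3 (Yuki): min(90, 28) = 28
n3-4-1 (Ines): max(-98, 79) = 79
n3-4-2 (Ines): max(3, -18, -27) = 3
n3-4 (Yuki): min(79, 3) = 3
n3 (Ines): max(26, -2, 28, 3) = 28
r (Yuki): min(66, 86, 28) = 28
Yuki at r wants the lowest of {n1=66, n2=86, n3=28}, so chooses n3.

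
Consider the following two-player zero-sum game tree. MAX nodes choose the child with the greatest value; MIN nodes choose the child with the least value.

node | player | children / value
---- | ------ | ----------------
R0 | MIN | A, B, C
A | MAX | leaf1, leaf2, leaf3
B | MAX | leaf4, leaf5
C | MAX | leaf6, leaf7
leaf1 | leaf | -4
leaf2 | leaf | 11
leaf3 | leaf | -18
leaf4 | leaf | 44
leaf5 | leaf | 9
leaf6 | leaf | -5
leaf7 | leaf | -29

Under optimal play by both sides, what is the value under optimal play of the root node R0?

-5

A (MAX): max(-4, 11, -18) = 11
B (MAX): max(44, 9) = 44
C (MAX): max(-5, -29) = -5
R0 (MIN): min(11, 44, -5) = -5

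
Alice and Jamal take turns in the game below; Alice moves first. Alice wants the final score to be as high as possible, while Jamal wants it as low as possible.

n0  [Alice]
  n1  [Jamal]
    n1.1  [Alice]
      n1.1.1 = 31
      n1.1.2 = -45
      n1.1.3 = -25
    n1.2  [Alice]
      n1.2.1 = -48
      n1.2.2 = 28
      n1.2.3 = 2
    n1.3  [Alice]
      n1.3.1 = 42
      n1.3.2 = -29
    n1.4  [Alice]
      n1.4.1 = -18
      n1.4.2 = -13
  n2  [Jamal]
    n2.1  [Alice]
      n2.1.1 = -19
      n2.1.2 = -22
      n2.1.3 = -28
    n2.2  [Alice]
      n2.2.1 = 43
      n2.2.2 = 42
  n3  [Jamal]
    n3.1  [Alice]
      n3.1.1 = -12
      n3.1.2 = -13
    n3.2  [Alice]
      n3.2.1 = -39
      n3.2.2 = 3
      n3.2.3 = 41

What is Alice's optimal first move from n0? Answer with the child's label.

n1.1 (Alice): max(31, -45, -25) = 31
n1.2 (Alice): max(-48, 28, 2) = 28
n1.3 (Alice): max(42, -29) = 42
n1.4 (Alice): max(-18, -13) = -13
n1 (Jamal): min(31, 28, 42, -13) = -13
n2.1 (Alice): max(-19, -22, -28) = -19
n2.2 (Alice): max(43, 42) = 43
n2 (Jamal): min(-19, 43) = -19
n3.1 (Alice): max(-12, -13) = -12
n3.2 (Alice): max(-39, 3, 41) = 41
n3 (Jamal): min(-12, 41) = -12
n0 (Alice): max(-13, -19, -12) = -12
Alice at n0 wants the highest of {n1=-13, n2=-19, n3=-12}, so chooses n3.

n3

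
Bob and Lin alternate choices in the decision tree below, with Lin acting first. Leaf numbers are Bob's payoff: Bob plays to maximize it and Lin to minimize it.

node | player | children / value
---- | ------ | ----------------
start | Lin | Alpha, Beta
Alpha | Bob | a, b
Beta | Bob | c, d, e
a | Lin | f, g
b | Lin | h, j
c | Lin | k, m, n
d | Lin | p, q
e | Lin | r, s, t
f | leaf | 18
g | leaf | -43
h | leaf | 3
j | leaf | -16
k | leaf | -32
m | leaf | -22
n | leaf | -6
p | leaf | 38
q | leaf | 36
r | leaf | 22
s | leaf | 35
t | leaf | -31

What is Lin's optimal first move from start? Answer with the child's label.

Alpha

a (Lin): min(18, -43) = -43
b (Lin): min(3, -16) = -16
Alpha (Bob): max(-43, -16) = -16
c (Lin): min(-32, -22, -6) = -32
d (Lin): min(38, 36) = 36
e (Lin): min(22, 35, -31) = -31
Beta (Bob): max(-32, 36, -31) = 36
start (Lin): min(-16, 36) = -16
Lin at start wants the lowest of {Alpha=-16, Beta=36}, so chooses Alpha.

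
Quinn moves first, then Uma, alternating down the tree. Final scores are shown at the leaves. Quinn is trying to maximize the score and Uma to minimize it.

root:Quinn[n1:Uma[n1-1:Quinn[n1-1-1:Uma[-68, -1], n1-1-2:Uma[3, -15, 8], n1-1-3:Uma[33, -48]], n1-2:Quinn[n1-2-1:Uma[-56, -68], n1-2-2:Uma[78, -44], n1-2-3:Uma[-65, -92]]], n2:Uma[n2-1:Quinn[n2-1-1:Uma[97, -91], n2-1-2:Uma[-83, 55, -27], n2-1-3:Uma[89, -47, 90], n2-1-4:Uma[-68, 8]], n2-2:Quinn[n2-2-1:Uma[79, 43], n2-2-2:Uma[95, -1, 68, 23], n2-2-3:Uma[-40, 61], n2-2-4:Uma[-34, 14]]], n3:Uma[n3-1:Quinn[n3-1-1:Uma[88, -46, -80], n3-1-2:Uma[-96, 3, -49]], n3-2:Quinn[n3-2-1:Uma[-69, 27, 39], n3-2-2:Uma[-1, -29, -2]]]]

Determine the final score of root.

-44

n1-1-1 (Uma): min(-68, -1) = -68
n1-1-2 (Uma): min(3, -15, 8) = -15
n1-1-3 (Uma): min(33, -48) = -48
n1-1 (Quinn): max(-68, -15, -48) = -15
n1-2-1 (Uma): min(-56, -68) = -68
n1-2-2 (Uma): min(78, -44) = -44
n1-2-3 (Uma): min(-65, -92) = -92
n1-2 (Quinn): max(-68, -44, -92) = -44
n1 (Uma): min(-15, -44) = -44
n2-1-1 (Uma): min(97, -91) = -91
n2-1-2 (Uma): min(-83, 55, -27) = -83
n2-1-3 (Uma): min(89, -47, 90) = -47
n2-1-4 (Uma): min(-68, 8) = -68
n2-1 (Quinn): max(-91, -83, -47, -68) = -47
n2-2-1 (Uma): min(79, 43) = 43
n2-2-2 (Uma): min(95, -1, 68, 23) = -1
n2-2-3 (Uma): min(-40, 61) = -40
n2-2-4 (Uma): min(-34, 14) = -34
n2-2 (Quinn): max(43, -1, -40, -34) = 43
n2 (Uma): min(-47, 43) = -47
n3-1-1 (Uma): min(88, -46, -80) = -80
n3-1-2 (Uma): min(-96, 3, -49) = -96
n3-1 (Quinn): max(-80, -96) = -80
n3-2-1 (Uma): min(-69, 27, 39) = -69
n3-2-2 (Uma): min(-1, -29, -2) = -29
n3-2 (Quinn): max(-69, -29) = -29
n3 (Uma): min(-80, -29) = -80
root (Quinn): max(-44, -47, -80) = -44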